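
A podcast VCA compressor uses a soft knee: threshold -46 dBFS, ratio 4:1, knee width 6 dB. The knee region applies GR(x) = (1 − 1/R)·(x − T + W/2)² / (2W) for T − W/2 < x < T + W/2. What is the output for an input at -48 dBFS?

-48.0625 dBFS

x − T + W/2 = -48 − (-46) + 3 = 1.
GR = (1 − 1/4) × 1² / 12 = 0.75 × 1 / 12 = 0.0625 dB.
Output = -48 − 0.0625 = -48.0625 dBFS.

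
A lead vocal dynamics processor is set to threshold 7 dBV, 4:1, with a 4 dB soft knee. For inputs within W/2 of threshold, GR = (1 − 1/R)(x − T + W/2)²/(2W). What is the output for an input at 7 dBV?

x − T + W/2 = 7 − 7 + 2 = 2.
GR = (1 − 1/4) × 2² / 8 = 0.75 × 4 / 8 = 0.375 dB.
Output = 7 − 0.375 = 6.625 dBV.

6.625 dBV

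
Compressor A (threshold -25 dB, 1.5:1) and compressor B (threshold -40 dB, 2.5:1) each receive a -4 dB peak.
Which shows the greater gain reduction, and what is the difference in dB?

B, by 14.6 dB

A: GR = 21 − 21/1.5 = 7 dB.
B: GR = 36 − 36/2.5 = 21.6 dB.
B applies 14.6 dB more gain reduction.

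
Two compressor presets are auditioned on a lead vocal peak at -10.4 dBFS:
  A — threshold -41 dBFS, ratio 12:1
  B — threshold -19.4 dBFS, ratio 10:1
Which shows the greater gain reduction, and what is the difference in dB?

A, by 19.95 dB

A: overshoot 30.6 dB → output overshoot 2.55 dB → GR 28.05 dB.
B: overshoot 9 dB → output overshoot 0.9 dB → GR 8.1 dB.
A reduces 19.95 dB more.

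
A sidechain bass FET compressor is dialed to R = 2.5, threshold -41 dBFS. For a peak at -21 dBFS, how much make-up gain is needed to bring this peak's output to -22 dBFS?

The peak compresses to -41 + 20/2.5 = -33 dBFS.
To reach -22 dBFS requires -22 − (-33) = 11 dB of make-up.

11 dB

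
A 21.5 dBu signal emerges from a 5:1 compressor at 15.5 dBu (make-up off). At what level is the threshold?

14 dBu

Input is 7.5 dB above T (since output overshoot × R = input overshoot: (15.5 − T)·5 = 21.5 − T gives T = 14 dBu).
Check: 14 + (21.5 − 14)/5 = 14 + 1.5 = 15.5 dBu. ✓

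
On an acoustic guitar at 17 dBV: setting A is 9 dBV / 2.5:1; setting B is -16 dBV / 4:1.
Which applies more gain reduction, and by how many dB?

B, by 19.95 dB

A: 8 dB over, compressed to 3.2 dB over, so 4.8 dB of GR.
B: 33 dB over, compressed to 8.25 dB over, so 24.75 dB of GR.
B applies 19.95 dB more gain reduction.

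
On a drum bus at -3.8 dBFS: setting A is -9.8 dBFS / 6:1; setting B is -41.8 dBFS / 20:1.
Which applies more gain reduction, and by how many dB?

A: GR = 6 − 6/6 = 5 dB.
B: GR = 38 − 38/20 = 36.1 dB.
B applies 31.1 dB more gain reduction.

B, by 31.1 dB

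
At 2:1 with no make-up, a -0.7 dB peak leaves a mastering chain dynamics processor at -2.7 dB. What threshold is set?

-4.7 dB

Gain reduction = -0.7 − (-2.7) = 2 dB; output overshoot = GR / (R − 1) = 2 / 1 = 2 dB.
Threshold = output − output overshoot = -2.7 − 2 = -4.7 dB.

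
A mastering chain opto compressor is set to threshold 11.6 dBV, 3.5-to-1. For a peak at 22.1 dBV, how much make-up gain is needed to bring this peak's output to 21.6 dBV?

Without make-up, output = threshold + overshoot/3.5 = 11.6 + 3 = 14.6 dBV.
Gap to target: 7 dB.

7 dB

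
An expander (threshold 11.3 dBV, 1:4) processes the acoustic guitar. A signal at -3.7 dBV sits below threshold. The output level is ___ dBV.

-48.7 dBV

Below threshold, a 1:4 expander applies gain = (4−1)×(T − x) of attenuation.
(4−1) × 15 = 45 dB, so output = -3.7 − 45 = -48.7 dBV.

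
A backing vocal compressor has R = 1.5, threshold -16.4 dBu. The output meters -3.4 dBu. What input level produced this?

Post-compression overshoot = -3.4 − (-16.4) = 13 dB.
Undo the ratio: input overshoot = 13 × 1.5 = 19.5 dB, giving input = 3.1 dBu.

3.1 dBu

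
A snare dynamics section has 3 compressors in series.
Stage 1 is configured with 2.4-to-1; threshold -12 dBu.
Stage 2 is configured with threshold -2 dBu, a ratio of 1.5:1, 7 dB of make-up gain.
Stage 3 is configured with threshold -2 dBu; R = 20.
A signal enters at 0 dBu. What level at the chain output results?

-1.9 dBu

Stage 1: overshoot 12 dB → 12/2.4 = 5 dB → -7 dBu.
Stage 2: below threshold (-7 ≤ -2); passes unchanged; make-up brings it to 0 dBu.
Stage 3: overshoot 2 dB → 2/20 = 0.1 dB → -1.9 dBu.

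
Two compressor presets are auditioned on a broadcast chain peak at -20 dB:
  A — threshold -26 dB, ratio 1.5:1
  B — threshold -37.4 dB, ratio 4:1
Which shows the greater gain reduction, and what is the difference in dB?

A: GR = 6 − 6/1.5 = 2 dB.
B: GR = 17.4 − 17.4/4 = 13.05 dB.
B applies 11.05 dB more gain reduction.

B, by 11.05 dB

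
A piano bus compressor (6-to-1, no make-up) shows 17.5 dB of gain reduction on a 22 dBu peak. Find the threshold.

1 dBu

Let T be the threshold. Output overshoot = (input overshoot)/R, so 4.5 − T = (22 − T)/6.
6·(4.5 − T) = 22 − T → 5·T = 27 − 22 = 5.
T = 5/5 = 1 dBu.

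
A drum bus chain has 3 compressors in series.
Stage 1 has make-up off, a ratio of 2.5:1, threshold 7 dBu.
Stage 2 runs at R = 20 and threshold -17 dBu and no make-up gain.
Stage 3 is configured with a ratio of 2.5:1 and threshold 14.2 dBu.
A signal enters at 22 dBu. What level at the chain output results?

-15.5 dBu

Stage 1: overshoot 15 dB → 15/2.5 = 6 dB → 13 dBu.
Stage 2: overshoot 30 dB → 30/20 = 1.5 dB → -15.5 dBu.
Stage 3: below threshold (-15.5 ≤ 14.2); passes unchanged; output -15.5 dBu.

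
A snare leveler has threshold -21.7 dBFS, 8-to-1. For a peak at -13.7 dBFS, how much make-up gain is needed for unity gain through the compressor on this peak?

7 dB

The peak compresses to -21.7 + 8/8 = -20.7 dBFS.
To reach -13.7 dBFS requires -13.7 − (-20.7) = 7 dB of make-up.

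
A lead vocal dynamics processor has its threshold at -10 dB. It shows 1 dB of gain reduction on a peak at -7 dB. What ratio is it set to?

1.5:1

Input overshoot = -7 − (-10) = 3 dB.
Output overshoot = 3 − 1 = 2 dB.
Ratio = input overshoot / output overshoot = 3 / 2 = 1.5.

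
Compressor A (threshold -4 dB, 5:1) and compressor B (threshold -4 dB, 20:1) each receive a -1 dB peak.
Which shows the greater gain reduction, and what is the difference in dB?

A: 3 dB over, compressed to 0.6 dB over, so 2.4 dB of GR.
B: 3 dB over, compressed to 0.15 dB over, so 2.85 dB of GR.
B reduces 0.45 dB more.

B, by 0.45 dB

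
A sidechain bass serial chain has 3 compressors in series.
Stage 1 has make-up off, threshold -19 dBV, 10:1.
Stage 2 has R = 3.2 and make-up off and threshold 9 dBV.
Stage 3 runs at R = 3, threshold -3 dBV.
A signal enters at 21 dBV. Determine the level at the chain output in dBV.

Stage 1: 21 dBV is 40 dB over -19 dBV; at 10:1 that becomes 4 dB over, giving -15 dBV.
Stage 2: below threshold (-15 ≤ 9); passes unchanged; output -15 dBV.
Stage 3: -15 dBV is at or below the -3 dBV threshold — no compression; output -15 dBV.

-15 dBV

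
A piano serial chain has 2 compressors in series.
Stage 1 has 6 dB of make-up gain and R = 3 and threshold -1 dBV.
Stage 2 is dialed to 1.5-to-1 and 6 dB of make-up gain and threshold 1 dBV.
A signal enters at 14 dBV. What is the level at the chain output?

13 dBV

Stage 1: overshoot 15 dB → 15/3 = 5 dB → 4 dBV; +6 dB make-up → 10 dBV.
Stage 2: overshoot 9 dB → 9/1.5 = 6 dB → 7 dBV; +6 dB make-up → 13 dBV.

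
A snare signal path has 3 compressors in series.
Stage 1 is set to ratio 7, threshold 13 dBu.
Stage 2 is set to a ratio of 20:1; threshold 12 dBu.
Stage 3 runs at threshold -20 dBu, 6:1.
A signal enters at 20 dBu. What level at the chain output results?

-14.65 dBu

Stage 1: 7 dB above 13 dBu, reduced 7:1 to 1 dB above → 14 dBu.
Stage 2: 2 dB above 12 dBu, reduced 20:1 to 0.1 dB above → 12.1 dBu.
Stage 3: 12.1 dBu is 32.1 dB over -20 dBu; at 6:1 that becomes 5.35 dB over, giving -14.65 dBu.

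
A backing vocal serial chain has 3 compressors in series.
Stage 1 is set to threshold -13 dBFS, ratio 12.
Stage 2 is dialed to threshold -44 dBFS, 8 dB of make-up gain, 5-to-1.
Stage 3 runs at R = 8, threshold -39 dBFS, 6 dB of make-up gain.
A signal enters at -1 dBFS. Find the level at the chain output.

Stage 1: overshoot 12 dB → 12/12 = 1 dB → -12 dBFS.
Stage 2: 32 dB above -44 dBFS, reduced 5:1 to 6.4 dB above → -37.6 dBFS; +8 dB make-up → -29.6 dBFS.
Stage 3: -29.6 dBFS is 9.4 dB over -39 dBFS; at 8:1 that becomes 1.175 dB over, giving -37.825 dBFS; +6 dB make-up → -31.825 dBFS.

-31.825 dBFS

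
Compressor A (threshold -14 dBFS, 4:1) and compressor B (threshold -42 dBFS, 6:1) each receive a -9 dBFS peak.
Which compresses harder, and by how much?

B, by 23.75 dB

A: GR = 5 − 5/4 = 3.75 dB.
B: GR = 33 − 33/6 = 27.5 dB.
Difference: 23.75 dB in favour of B.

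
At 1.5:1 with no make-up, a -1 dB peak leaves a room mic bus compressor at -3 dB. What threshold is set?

-7 dB

Input is 6 dB above T (since output overshoot × R = input overshoot: (-3 − T)·1.5 = -1 − T gives T = -7 dB).
Check: -7 + (-1 − (-7))/1.5 = -7 + 4 = -3 dB. ✓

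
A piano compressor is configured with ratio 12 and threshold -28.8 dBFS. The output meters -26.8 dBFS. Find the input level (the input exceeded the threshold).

-4.8 dBFS

That's 2 dB above the -28.8 dBFS threshold.
Undo the ratio: input overshoot = 2 × 12 = 24 dB, giving input = -4.8 dBFS.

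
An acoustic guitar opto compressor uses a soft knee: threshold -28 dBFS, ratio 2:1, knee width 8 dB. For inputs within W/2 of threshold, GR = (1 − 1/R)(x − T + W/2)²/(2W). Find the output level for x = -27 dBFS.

x − T + W/2 = -27 − (-28) + 4 = 5.
GR = (1 − 1/2) × 5² / 16 = 0.5 × 25 / 16 = 0.78125 dB.
Output = -27 − 0.78125 = -27.78125 dBFS.

-27.78125 dBFS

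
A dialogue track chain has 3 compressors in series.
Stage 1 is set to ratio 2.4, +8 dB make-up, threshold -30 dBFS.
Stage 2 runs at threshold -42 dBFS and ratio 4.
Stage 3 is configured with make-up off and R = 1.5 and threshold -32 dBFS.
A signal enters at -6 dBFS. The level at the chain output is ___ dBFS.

-34.5 dBFS

Stage 1: overshoot 24 dB → 24/2.4 = 10 dB → -20 dBFS; +8 dB make-up → -12 dBFS.
Stage 2: -12 dBFS is 30 dB over -42 dBFS; at 4:1 that becomes 7.5 dB over, giving -34.5 dBFS.
Stage 3: -34.5 dBFS is at or below the -32 dBFS threshold — no compression; output -34.5 dBFS.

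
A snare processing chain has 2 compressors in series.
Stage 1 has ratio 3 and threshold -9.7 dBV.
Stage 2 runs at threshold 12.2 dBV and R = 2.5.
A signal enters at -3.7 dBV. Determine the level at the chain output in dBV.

-7.7 dBV

Stage 1: 6 dB above -9.7 dBV, reduced 3:1 to 2 dB above → -7.7 dBV.
Stage 2: -7.7 dBV is at or below the 12.2 dBV threshold — no compression; output -7.7 dBV.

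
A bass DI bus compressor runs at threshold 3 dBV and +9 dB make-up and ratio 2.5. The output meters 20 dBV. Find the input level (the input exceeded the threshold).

23 dBV

Stripping the +9 dB make-up gives 11 dBV at the gain stage.
Post-compression overshoot = 11 − 3 = 8 dB.
Undo the ratio: input overshoot = 8 × 2.5 = 20 dB, giving input = 23 dBV.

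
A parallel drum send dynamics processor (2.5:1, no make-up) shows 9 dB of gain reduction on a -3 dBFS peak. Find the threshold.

Gain reduction = -3 − (-12) = 9 dB; output overshoot = GR / (R − 1) = 9 / 1.5 = 6 dB.
Threshold = output − output overshoot = -12 − 6 = -18 dBFS.

-18 dBFS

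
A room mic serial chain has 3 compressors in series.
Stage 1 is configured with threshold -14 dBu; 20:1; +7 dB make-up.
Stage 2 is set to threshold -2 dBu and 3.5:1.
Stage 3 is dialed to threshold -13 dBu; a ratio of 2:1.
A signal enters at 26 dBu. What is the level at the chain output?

-9 dBu

Stage 1: overshoot 40 dB → 40/20 = 2 dB → -12 dBu; +7 dB make-up → -5 dBu.
Stage 2: -5 dBu ≤ -2 dBu, so stage 2 doesn't engage; output -5 dBu.
Stage 3: -5 dBu is 8 dB over -13 dBu; at 2:1 that becomes 4 dB over, giving -9 dBu.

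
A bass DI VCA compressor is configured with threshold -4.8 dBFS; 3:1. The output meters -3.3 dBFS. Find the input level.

-0.3 dBFS

Post-compression overshoot = -3.3 − (-4.8) = 1.5 dB.
Before 3:1 compression the overshoot was 1.5 × 3 = 4.5 dB, so input = -4.8 + 4.5 = -0.3 dBFS.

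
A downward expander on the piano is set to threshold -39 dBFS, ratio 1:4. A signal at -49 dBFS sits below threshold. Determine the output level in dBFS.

-79 dBFS

Undershoot = (-39) − (-49) = 10 dB.
At 1:4, that expands to 40 dB under threshold.
Output = -39 − 40 = -79 dBFS.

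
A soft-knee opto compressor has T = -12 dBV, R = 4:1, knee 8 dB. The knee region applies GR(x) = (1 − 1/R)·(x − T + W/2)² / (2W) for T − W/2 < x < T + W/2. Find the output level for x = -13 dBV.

-13.421875 dBV

x − T + W/2 = -13 − (-12) + 4 = 3.
GR = (1 − 1/4) × 3² / 16 = 0.75 × 9 / 16 = 0.421875 dB.
Output = -13 − 0.421875 = -13.421875 dBV.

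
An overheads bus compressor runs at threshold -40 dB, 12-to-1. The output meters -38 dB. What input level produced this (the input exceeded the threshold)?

-16 dB

The compressed level sits -38 − (-40) = 2 dB over threshold.
Input overshoot = R × output overshoot = 24 dB → input = -40 + 24 = -16 dB.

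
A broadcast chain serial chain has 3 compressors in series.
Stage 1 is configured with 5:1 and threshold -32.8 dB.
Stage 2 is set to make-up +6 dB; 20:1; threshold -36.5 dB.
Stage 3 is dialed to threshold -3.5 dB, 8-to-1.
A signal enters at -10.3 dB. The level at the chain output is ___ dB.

Stage 1: -10.3 dB is 22.5 dB over -32.8 dB; at 5:1 that becomes 4.5 dB over, giving -28.3 dB.
Stage 2: 8.2 dB above -36.5 dB, reduced 20:1 to 0.41 dB above → -36.09 dB; +6 dB make-up → -30.09 dB.
Stage 3: -30.09 dB is at or below the -3.5 dB threshold — no compression; output -30.09 dB.

-30.09 dB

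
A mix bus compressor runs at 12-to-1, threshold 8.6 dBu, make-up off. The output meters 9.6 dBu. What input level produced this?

Post-compression overshoot = 9.6 − 8.6 = 1 dB.
Undo the ratio: input overshoot = 1 × 12 = 12 dB, giving input = 20.6 dBu.

20.6 dBu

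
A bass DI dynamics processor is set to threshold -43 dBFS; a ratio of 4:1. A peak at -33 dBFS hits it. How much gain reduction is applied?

7.5 dB

-33 dBFS exceeds the threshold by 10 dB.
After 4:1 compression the overshoot becomes 10/4 = 2.5 dB.
GR = overshoot in − overshoot out = 10 − 2.5 = 7.5 dB.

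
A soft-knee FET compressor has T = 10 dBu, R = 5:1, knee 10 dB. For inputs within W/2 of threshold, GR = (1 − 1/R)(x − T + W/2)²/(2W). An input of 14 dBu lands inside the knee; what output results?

10.76 dBu

x − T + W/2 = 14 − 10 + 5 = 9.
GR = (1 − 1/5) × 9² / 20 = 0.8 × 81 / 20 = 3.24 dB.
Output = 14 − 3.24 = 10.76 dBu.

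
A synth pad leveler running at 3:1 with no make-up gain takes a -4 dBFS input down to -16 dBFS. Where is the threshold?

-22 dBFS

Input is 18 dB above T (since output overshoot × R = input overshoot: (-16 − T)·3 = -4 − T gives T = -22 dBFS).
Check: -22 + (-4 − (-22))/3 = -22 + 6 = -16 dBFS. ✓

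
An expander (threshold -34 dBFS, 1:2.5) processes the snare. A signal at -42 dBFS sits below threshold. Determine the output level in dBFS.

-54 dBFS

The input is 8 dB below the -34 dBFS threshold.
A 1:2.5 expander multiplies undershoot by 2.5: 8 × 2.5 = 20 dB below threshold.
Output = -34 − 20 = -54 dBFS.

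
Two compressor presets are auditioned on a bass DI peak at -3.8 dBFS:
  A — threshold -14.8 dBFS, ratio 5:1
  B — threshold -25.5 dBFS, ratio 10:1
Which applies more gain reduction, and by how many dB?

A: overshoot 11 dB → output overshoot 2.2 dB → GR 8.8 dB.
B: overshoot 21.7 dB → output overshoot 2.17 dB → GR 19.53 dB.
Difference: 10.73 dB in favour of B.

B, by 10.73 dB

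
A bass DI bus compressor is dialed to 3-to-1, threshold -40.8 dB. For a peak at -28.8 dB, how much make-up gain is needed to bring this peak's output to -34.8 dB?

Without make-up, output = threshold + overshoot/3 = -40.8 + 4 = -36.8 dB.
Gap to target: 2 dB.

2 dB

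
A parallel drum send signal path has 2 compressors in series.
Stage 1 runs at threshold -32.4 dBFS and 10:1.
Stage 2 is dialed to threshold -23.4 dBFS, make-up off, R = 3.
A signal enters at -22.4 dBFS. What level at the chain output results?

Stage 1: -22.4 dBFS is 10 dB over -32.4 dBFS; at 10:1 that becomes 1 dB over, giving -31.4 dBFS.
Stage 2: below threshold (-31.4 ≤ -23.4); passes unchanged; output -31.4 dBFS.

-31.4 dBFS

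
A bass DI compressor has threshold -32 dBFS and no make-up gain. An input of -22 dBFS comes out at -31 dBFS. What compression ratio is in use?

10:1

Input overshoot = -22 − (-32) = 10 dB; output overshoot = -31 − (-32) = 1 dB.
Ratio = 10 / 1 = 10.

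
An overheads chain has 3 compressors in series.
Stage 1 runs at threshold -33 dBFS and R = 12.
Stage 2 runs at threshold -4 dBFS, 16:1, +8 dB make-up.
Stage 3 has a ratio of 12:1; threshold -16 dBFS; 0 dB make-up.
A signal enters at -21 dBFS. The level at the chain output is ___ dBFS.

Stage 1: 12 dB above -33 dBFS, reduced 12:1 to 1 dB above → -32 dBFS.
Stage 2: -32 dBFS ≤ -4 dBFS, so stage 2 doesn't engage; make-up brings it to -24 dBFS.
Stage 3: below threshold (-24 ≤ -16); passes unchanged; output -24 dBFS.

-24 dBFS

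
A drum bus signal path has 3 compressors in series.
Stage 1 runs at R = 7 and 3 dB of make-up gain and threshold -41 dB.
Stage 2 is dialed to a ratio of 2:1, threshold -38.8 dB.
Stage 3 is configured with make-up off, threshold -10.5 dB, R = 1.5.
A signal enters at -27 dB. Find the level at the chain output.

Stage 1: 14 dB above -41 dB, reduced 7:1 to 2 dB above → -39 dB; +3 dB make-up → -36 dB.
Stage 2: overshoot 2.8 dB → 2.8/2 = 1.4 dB → -37.4 dB.
Stage 3: -37.4 dB ≤ -10.5 dB, so stage 3 doesn't engage; output -37.4 dB.

-37.4 dB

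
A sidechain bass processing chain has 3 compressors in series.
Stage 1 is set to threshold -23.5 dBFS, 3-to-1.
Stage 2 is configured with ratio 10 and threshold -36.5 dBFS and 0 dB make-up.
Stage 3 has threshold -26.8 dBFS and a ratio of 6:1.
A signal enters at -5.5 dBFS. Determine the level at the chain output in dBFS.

-34.6 dBFS

Stage 1: overshoot 18 dB → 18/3 = 6 dB → -17.5 dBFS.
Stage 2: 19 dB above -36.5 dBFS, reduced 10:1 to 1.9 dB above → -34.6 dBFS.
Stage 3: below threshold (-34.6 ≤ -26.8); passes unchanged; output -34.6 dBFS.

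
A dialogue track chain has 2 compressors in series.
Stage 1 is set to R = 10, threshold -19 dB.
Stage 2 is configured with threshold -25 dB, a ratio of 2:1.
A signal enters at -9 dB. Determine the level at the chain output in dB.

-21.5 dB

Stage 1: -9 dB is 10 dB over -19 dB; at 10:1 that becomes 1 dB over, giving -18 dB.
Stage 2: overshoot 7 dB → 7/2 = 3.5 dB → -21.5 dB.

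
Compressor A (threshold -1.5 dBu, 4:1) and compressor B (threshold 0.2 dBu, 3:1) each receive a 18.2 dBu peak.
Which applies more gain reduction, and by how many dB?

A, by 2.775 dB

A: overshoot 19.7 dB → output overshoot 4.925 dB → GR 14.775 dB.
B: overshoot 18 dB → output overshoot 6 dB → GR 12 dB.
Difference: 2.775 dB in favour of A.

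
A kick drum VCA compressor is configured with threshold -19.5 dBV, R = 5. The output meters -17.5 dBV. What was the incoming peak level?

-9.5 dBV

That's 2 dB above the -19.5 dBV threshold.
Input overshoot = R × output overshoot = 10 dB → input = -19.5 + 10 = -9.5 dBV.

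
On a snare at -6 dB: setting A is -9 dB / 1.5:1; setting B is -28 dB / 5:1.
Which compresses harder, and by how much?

A: 3 dB over, compressed to 2 dB over, so 1 dB of GR.
B: 22 dB over, compressed to 4.4 dB over, so 17.6 dB of GR.
B applies 16.6 dB more gain reduction.

B, by 16.6 dB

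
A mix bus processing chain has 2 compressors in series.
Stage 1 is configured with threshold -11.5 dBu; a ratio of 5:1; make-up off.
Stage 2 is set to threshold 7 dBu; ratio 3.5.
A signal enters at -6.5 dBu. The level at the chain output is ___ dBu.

-10.5 dBu

Stage 1: -6.5 dBu is 5 dB over -11.5 dBu; at 5:1 that becomes 1 dB over, giving -10.5 dBu.
Stage 2: -10.5 dBu ≤ 7 dBu, so stage 2 doesn't engage; output -10.5 dBu.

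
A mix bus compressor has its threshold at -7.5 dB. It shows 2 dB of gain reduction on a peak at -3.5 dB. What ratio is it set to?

2:1

Input overshoot = -3.5 − (-7.5) = 4 dB.
Output overshoot = 4 − 2 = 2 dB.
Ratio = input overshoot / output overshoot = 4 / 2 = 2.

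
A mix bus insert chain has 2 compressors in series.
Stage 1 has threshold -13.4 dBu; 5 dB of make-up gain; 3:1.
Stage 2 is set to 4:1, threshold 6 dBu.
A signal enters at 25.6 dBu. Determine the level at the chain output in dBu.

4.6 dBu

Stage 1: overshoot 39 dB → 39/3 = 13 dB → -0.4 dBu; +5 dB make-up → 4.6 dBu.
Stage 2: below threshold (4.6 ≤ 6); passes unchanged; output 4.6 dBu.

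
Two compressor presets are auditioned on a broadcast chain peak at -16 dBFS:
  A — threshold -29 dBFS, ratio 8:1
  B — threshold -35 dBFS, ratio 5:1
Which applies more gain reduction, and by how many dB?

B, by 3.825 dB

A: 13 dB over, compressed to 1.625 dB over, so 11.375 dB of GR.
B: 19 dB over, compressed to 3.8 dB over, so 15.2 dB of GR.
B reduces 3.825 dB more.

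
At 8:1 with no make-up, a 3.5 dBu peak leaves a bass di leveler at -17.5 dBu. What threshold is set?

Gain reduction = 3.5 − (-17.5) = 21 dB; output overshoot = GR / (R − 1) = 21 / 7 = 3 dB.
Threshold = output − output overshoot = -17.5 − 3 = -20.5 dBu.

-20.5 dBu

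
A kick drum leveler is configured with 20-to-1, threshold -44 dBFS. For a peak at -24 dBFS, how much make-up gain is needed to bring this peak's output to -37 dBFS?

6 dB

The peak compresses to -44 + 20/20 = -43 dBFS.
To reach -37 dBFS requires -37 − (-43) = 6 dB of make-up.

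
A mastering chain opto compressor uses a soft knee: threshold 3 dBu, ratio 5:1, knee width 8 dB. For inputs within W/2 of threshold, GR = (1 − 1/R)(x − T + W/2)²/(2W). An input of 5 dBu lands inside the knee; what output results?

x − T + W/2 = 5 − 3 + 4 = 6.
GR = (1 − 1/5) × 6² / 16 = 0.8 × 36 / 16 = 1.8 dB.
Output = 5 − 1.8 = 3.2 dBu.

3.2 dBu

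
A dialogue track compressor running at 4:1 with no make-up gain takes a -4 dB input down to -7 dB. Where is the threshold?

Input is 4 dB above T (since output overshoot × R = input overshoot: (-7 − T)·4 = -4 − T gives T = -8 dB).
Check: -8 + (-4 − (-8))/4 = -8 + 1 = -7 dB. ✓

-8 dB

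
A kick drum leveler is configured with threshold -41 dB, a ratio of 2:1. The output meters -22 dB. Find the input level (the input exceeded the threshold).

Post-compression overshoot = -22 − (-41) = 19 dB.
Undo the ratio: input overshoot = 19 × 2 = 38 dB, giving input = -3 dB.

-3 dB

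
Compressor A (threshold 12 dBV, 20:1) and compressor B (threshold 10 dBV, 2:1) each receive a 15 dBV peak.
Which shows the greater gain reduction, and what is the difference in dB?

A: GR = 3 − 3/20 = 2.85 dB.
B: GR = 5 − 5/2 = 2.5 dB.
A reduces 0.35 dB more.

A, by 0.35 dB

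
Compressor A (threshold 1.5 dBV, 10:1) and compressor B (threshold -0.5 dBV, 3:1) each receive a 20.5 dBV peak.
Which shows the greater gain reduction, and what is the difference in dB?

A, by 3.1 dB

A: overshoot 19 dB → output overshoot 1.9 dB → GR 17.1 dB.
B: overshoot 21 dB → output overshoot 7 dB → GR 14 dB.
Difference: 3.1 dB in favour of A.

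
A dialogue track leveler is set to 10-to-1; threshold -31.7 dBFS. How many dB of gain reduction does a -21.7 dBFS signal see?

9 dB

Overshoot = -21.7 − (-31.7) = 10 dB.
After 10:1 compression the overshoot becomes 10/10 = 1 dB.
So the signal is attenuated by 10 − 1 = 9 dB.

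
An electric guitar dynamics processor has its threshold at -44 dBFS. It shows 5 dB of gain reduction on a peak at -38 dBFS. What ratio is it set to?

6:1

Input overshoot = -38 − (-44) = 6 dB.
Output overshoot = 6 − 5 = 1 dB.
Ratio = input overshoot / output overshoot = 6 / 1 = 6.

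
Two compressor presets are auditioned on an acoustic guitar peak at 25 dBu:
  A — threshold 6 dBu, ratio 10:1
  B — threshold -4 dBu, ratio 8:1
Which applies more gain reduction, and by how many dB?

A: 19 dB over, compressed to 1.9 dB over, so 17.1 dB of GR.
B: 29 dB over, compressed to 3.625 dB over, so 25.375 dB of GR.
B applies 8.275 dB more gain reduction.

B, by 8.275 dB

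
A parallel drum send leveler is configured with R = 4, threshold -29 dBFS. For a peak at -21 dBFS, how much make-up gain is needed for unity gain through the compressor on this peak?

Without make-up, output = threshold + overshoot/4 = -29 + 2 = -27 dBFS.
Gap to target: 6 dB.

6 dB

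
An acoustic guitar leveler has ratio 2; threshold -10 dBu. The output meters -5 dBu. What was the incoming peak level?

0 dBu

Post-compression overshoot = -5 − (-10) = 5 dB.
Before 2:1 compression the overshoot was 5 × 2 = 10 dB, so input = -10 + 10 = 0 dBu.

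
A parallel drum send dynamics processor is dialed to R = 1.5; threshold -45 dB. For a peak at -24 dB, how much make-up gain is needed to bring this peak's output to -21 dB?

10 dB

Overshoot 21 dB → 21/1.5 = 14 dB after compression, so the compressed level is -45 + 14 = -31 dB.
Make-up = target − compressed = -21 − (-31) = 10 dB.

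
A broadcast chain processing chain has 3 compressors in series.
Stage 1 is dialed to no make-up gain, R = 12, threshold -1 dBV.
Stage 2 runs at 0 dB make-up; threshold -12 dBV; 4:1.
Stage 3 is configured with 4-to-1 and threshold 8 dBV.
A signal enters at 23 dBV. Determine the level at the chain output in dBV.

Stage 1: 24 dB above -1 dBV, reduced 12:1 to 2 dB above → 1 dBV.
Stage 2: 13 dB above -12 dBV, reduced 4:1 to 3.25 dB above → -8.75 dBV.
Stage 3: below threshold (-8.75 ≤ 8); passes unchanged; output -8.75 dBV.

-8.75 dBV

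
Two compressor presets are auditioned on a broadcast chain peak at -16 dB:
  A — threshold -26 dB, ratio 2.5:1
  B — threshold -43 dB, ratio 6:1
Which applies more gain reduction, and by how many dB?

A: GR = 10 − 10/2.5 = 6 dB.
B: GR = 27 − 27/6 = 22.5 dB.
B reduces 16.5 dB more.

B, by 16.5 dB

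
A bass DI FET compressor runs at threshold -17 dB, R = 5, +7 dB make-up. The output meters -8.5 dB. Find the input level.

Before make-up, the level was -8.5 − 7 = -15.5 dB.
Post-compression overshoot = -15.5 − (-17) = 1.5 dB.
Before 5:1 compression the overshoot was 1.5 × 5 = 7.5 dB, so input = -17 + 7.5 = -9.5 dB.

-9.5 dB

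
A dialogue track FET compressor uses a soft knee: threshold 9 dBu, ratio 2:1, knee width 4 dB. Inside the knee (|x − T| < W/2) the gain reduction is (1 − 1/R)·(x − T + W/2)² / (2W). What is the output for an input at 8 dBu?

7.9375 dBu

x − T + W/2 = 8 − 9 + 2 = 1.
GR = (1 − 1/2) × 1² / 8 = 0.5 × 1 / 8 = 0.0625 dB.
Output = 8 − 0.0625 = 7.9375 dBu.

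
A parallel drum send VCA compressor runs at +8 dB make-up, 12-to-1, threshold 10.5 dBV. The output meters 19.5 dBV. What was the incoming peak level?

Remove make-up: 19.5 − 8 = 11.5 dBV.
Post-compression overshoot = 11.5 − 10.5 = 1 dB.
Input overshoot = R × output overshoot = 12 dB → input = 10.5 + 12 = 22.5 dBV.

22.5 dBV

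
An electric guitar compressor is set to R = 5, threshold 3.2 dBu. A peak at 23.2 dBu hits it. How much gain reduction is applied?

Overshoot = 23.2 − 3.2 = 20 dB.
A 5:1 ratio leaves 4 dB of that excess.
Gain reduction = 20 − 4 = 16 dB.

16 dB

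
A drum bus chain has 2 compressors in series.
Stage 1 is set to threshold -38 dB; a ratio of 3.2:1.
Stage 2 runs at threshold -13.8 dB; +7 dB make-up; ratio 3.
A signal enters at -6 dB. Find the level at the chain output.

-21 dB

Stage 1: overshoot 32 dB → 32/3.2 = 10 dB → -28 dB.
Stage 2: -28 dB is at or below the -13.8 dB threshold — no compression; make-up brings it to -21 dB.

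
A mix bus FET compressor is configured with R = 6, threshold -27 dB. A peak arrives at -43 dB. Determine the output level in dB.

-43 dB is 16 dB below the -27 dB threshold, so no gain reduction is applied.
Output = input = -43 dB.

-43 dB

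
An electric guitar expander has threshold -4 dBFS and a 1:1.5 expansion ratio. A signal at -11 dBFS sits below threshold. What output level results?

-14.5 dBFS

The input is 7 dB below the -4 dBFS threshold.
A 1:1.5 expander multiplies undershoot by 1.5: 7 × 1.5 = 10.5 dB below threshold.
Output = -4 − 10.5 = -14.5 dBFS.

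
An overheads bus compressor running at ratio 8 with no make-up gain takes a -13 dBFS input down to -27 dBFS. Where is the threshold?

Input is 16 dB above T (since output overshoot × R = input overshoot: (-27 − T)·8 = -13 − T gives T = -29 dBFS).
Check: -29 + (-13 − (-29))/8 = -29 + 2 = -27 dBFS. ✓

-29 dBFS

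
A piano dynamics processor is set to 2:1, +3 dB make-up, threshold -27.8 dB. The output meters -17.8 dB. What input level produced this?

-13.8 dB

Remove make-up: -17.8 − 3 = -20.8 dB.
The compressed level sits -20.8 − (-27.8) = 7 dB over threshold.
Undo the ratio: input overshoot = 7 × 2 = 14 dB, giving input = -13.8 dB.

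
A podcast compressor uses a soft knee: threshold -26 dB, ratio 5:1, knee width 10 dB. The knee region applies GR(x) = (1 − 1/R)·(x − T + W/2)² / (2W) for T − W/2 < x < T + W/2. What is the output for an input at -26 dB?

x − T + W/2 = -26 − (-26) + 5 = 5.
GR = (1 − 1/5) × 5² / 20 = 0.8 × 25 / 20 = 1 dB.
Output = -26 − 1 = -27 dB.

-27 dB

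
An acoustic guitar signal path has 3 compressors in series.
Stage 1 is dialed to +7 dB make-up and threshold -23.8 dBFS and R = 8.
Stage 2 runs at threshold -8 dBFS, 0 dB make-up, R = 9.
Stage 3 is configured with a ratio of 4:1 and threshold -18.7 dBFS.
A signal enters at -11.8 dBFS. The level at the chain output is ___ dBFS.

-17.85 dBFS

Stage 1: overshoot 12 dB → 12/8 = 1.5 dB → -22.3 dBFS; +7 dB make-up → -15.3 dBFS.
Stage 2: -15.3 dBFS is at or below the -8 dBFS threshold — no compression; output -15.3 dBFS.
Stage 3: overshoot 3.4 dB → 3.4/4 = 0.85 dB → -17.85 dBFS.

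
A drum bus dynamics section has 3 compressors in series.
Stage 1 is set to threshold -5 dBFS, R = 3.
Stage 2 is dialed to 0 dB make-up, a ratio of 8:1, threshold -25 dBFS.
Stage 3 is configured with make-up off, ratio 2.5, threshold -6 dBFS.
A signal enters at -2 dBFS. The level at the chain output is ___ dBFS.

-22.375 dBFS

Stage 1: overshoot 3 dB → 3/3 = 1 dB → -4 dBFS.
Stage 2: -4 dBFS is 21 dB over -25 dBFS; at 8:1 that becomes 2.625 dB over, giving -22.375 dBFS.
Stage 3: -22.375 dBFS is at or below the -6 dBFS threshold — no compression; output -22.375 dBFS.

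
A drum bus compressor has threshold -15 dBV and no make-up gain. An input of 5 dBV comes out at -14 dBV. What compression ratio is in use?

Input overshoot = 5 − (-15) = 20 dB; output overshoot = -14 − (-15) = 1 dB.
Ratio = 20 / 1 = 20.

20:1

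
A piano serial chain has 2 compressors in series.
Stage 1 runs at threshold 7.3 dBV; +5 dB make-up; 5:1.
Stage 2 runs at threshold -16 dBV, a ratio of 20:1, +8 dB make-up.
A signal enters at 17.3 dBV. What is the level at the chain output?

-6.485 dBV

Stage 1: 10 dB above 7.3 dBV, reduced 5:1 to 2 dB above → 9.3 dBV; +5 dB make-up → 14.3 dBV.
Stage 2: overshoot 30.3 dB → 30.3/20 = 1.515 dB → -14.485 dBV; +8 dB make-up → -6.485 dBV.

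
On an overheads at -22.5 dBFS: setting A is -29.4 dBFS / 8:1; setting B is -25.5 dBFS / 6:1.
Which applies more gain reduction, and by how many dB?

A, by 3.5375 dB

A: overshoot 6.9 dB → output overshoot 0.8625 dB → GR 6.0375 dB.
B: overshoot 3 dB → output overshoot 0.5 dB → GR 2.5 dB.
Difference: 3.5375 dB in favour of A.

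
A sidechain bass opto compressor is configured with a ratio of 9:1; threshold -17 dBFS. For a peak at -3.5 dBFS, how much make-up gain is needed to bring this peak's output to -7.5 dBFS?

Overshoot 13.5 dB → 13.5/9 = 1.5 dB after compression, so the compressed level is -17 + 1.5 = -15.5 dBFS.
Make-up = target − compressed = -7.5 − (-15.5) = 8 dB.

8 dB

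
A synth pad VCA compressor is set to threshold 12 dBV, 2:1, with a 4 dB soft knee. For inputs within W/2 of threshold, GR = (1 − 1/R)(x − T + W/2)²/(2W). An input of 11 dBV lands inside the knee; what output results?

10.9375 dBV

x − T + W/2 = 11 − 12 + 2 = 1.
GR = (1 − 1/2) × 1² / 8 = 0.5 × 1 / 8 = 0.0625 dB.
Output = 11 − 0.0625 = 10.9375 dBV.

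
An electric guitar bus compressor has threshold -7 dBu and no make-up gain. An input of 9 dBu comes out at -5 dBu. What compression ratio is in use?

8:1

Input overshoot = 9 − (-7) = 16 dB; output overshoot = -5 − (-7) = 2 dB.
Ratio = 16 / 2 = 8.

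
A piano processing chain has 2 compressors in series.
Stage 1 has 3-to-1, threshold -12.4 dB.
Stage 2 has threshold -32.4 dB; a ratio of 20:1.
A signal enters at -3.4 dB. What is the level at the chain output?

-31.25 dB

Stage 1: overshoot 9 dB → 9/3 = 3 dB → -9.4 dB.
Stage 2: -9.4 dB is 23 dB over -32.4 dB; at 20:1 that becomes 1.15 dB over, giving -31.25 dB.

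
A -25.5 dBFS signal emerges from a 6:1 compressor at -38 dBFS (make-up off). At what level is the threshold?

-40.5 dBFS

Let T be the threshold. Output overshoot = (input overshoot)/R, so -38 − T = (-25.5 − T)/6.
6·(-38 − T) = -25.5 − T → 5·T = -228 − (-25.5) = -202.5.
T = -202.5/5 = -40.5 dBFS.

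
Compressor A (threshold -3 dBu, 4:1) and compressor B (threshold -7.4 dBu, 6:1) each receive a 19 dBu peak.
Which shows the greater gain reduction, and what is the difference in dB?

B, by 5.5 dB

A: GR = 22 − 22/4 = 16.5 dB.
B: GR = 26.4 − 26.4/6 = 22 dB.
B applies 5.5 dB more gain reduction.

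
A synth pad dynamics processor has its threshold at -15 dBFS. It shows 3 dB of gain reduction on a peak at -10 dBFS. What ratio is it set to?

2.5:1

Input overshoot = -10 − (-15) = 5 dB.
Output overshoot = 5 − 3 = 2 dB.
Ratio = input overshoot / output overshoot = 5 / 2 = 2.5.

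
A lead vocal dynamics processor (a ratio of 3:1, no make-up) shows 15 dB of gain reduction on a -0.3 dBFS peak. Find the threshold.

Input is 22.5 dB above T (since output overshoot × R = input overshoot: (-15.3 − T)·3 = -0.3 − T gives T = -22.8 dBFS).
Check: -22.8 + (-0.3 − (-22.8))/3 = -22.8 + 7.5 = -15.3 dBFS. ✓

-22.8 dBFS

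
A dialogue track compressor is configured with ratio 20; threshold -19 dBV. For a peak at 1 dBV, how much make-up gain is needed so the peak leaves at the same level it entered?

Overshoot 20 dB → 20/20 = 1 dB after compression, so the compressed level is -19 + 1 = -18 dBV.
Make-up = target − compressed = 1 − (-18) = 19 dB.

19 dB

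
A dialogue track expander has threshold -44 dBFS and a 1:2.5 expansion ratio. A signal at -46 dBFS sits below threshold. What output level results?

Undershoot = (-44) − (-46) = 2 dB.
At 1:2.5, that expands to 5 dB under threshold.
Output = -44 − 5 = -49 dBFS.

-49 dBFS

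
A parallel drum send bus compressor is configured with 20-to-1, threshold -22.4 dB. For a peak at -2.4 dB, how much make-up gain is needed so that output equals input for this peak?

The peak compresses to -22.4 + 20/20 = -21.4 dB.
To reach -2.4 dB requires -2.4 − (-21.4) = 19 dB of make-up.

19 dB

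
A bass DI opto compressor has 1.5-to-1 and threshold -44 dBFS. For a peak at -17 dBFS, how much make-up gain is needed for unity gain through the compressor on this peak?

9 dB

The peak compresses to -44 + 27/1.5 = -26 dBFS.
To reach -17 dBFS requires -17 − (-26) = 9 dB of make-up.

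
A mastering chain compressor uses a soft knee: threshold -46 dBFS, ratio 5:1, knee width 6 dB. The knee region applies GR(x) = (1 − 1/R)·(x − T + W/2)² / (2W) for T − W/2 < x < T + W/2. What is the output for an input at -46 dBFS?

-46.6 dBFS

x − T + W/2 = -46 − (-46) + 3 = 3.
GR = (1 − 1/5) × 3² / 12 = 0.8 × 9 / 12 = 0.6 dB.
Output = -46 − 0.6 = -46.6 dBFS.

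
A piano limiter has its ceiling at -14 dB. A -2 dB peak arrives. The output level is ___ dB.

-14 dB

A brickwall limiter is an ∞:1 compressor: any input above the ceiling is clamped to -14 dB.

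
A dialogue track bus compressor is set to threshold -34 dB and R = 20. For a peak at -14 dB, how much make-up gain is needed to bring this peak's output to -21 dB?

12 dB

Overshoot 20 dB → 20/20 = 1 dB after compression, so the compressed level is -34 + 1 = -33 dB.
Make-up = target − compressed = -21 − (-33) = 12 dB.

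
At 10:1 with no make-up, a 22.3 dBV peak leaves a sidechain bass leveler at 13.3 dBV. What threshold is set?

12.3 dBV

Gain reduction = 22.3 − 13.3 = 9 dB; output overshoot = GR / (R − 1) = 9 / 9 = 1 dB.
Threshold = output − output overshoot = 13.3 − 1 = 12.3 dBV.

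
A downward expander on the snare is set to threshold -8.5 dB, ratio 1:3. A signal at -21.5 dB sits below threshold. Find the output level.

Undershoot = (-8.5) − (-21.5) = 13 dB.
At 1:3, that expands to 39 dB under threshold.
Output = -8.5 − 39 = -47.5 dB.

-47.5 dB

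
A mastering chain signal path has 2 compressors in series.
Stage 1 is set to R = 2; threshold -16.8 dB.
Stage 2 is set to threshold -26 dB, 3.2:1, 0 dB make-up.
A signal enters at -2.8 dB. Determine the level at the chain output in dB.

-20.9375 dB

Stage 1: -2.8 dB is 14 dB over -16.8 dB; at 2:1 that becomes 7 dB over, giving -9.8 dB.
Stage 2: 16.2 dB above -26 dB, reduced 3.2:1 to 5.0625 dB above → -20.9375 dB.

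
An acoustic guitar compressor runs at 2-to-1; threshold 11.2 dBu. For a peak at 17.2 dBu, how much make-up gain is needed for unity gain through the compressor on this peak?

Overshoot 6 dB → 6/2 = 3 dB after compression, so the compressed level is 11.2 + 3 = 14.2 dBu.
Make-up = target − compressed = 17.2 − 14.2 = 3 dB.

3 dB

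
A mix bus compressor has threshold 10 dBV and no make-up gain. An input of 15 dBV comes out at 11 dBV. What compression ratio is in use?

5:1

Input overshoot = 15 − 10 = 5 dB; output overshoot = 11 − 10 = 1 dB.
Ratio = 5 / 1 = 5.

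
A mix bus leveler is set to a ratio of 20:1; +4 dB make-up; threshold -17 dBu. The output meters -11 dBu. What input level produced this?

23 dBu

Before make-up, the level was -11 − 4 = -15 dBu.
The compressed level sits -15 − (-17) = 2 dB over threshold.
Input overshoot = R × output overshoot = 40 dB → input = -17 + 40 = 23 dBu.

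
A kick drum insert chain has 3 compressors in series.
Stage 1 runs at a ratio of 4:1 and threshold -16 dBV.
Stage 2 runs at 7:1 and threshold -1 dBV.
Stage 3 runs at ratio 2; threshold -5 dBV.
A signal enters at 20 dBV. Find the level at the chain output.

-7 dBV

Stage 1: overshoot 36 dB → 36/4 = 9 dB → -7 dBV.
Stage 2: -7 dBV is at or below the -1 dBV threshold — no compression; output -7 dBV.
Stage 3: below threshold (-7 ≤ -5); passes unchanged; output -7 dBV.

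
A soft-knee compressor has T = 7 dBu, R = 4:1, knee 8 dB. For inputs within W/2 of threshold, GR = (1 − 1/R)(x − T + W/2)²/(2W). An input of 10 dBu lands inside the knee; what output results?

x − T + W/2 = 10 − 7 + 4 = 7.
GR = (1 − 1/4) × 7² / 16 = 0.75 × 49 / 16 = 2.296875 dB.
Output = 10 − 2.296875 = 7.703125 dBu.

7.703125 dBu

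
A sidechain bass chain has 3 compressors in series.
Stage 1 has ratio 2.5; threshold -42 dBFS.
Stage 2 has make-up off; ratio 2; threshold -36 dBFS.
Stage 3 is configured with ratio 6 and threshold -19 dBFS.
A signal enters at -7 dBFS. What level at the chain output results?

Stage 1: -7 dBFS is 35 dB over -42 dBFS; at 2.5:1 that becomes 14 dB over, giving -28 dBFS.
Stage 2: -28 dBFS is 8 dB over -36 dBFS; at 2:1 that becomes 4 dB over, giving -32 dBFS.
Stage 3: -32 dBFS ≤ -19 dBFS, so stage 3 doesn't engage; output -32 dBFS.

-32 dBFS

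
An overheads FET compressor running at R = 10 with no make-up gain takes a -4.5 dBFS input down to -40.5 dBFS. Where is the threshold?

Input is 40 dB above T (since output overshoot × R = input overshoot: (-40.5 − T)·10 = -4.5 − T gives T = -44.5 dBFS).
Check: -44.5 + (-4.5 − (-44.5))/10 = -44.5 + 4 = -40.5 dBFS. ✓

-44.5 dBFS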